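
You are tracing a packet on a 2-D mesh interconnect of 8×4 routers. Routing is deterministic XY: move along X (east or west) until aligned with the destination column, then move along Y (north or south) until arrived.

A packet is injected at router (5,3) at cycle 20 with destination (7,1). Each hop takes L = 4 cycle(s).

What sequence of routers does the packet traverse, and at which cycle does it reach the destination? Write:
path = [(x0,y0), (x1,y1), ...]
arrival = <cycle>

path = [(5,3), (6,3), (7,3), (7,2), (7,1)]
arrival = 36

[0] x=5 y=3 t=20
[1] x=6 y=3 t=24 →E
[2] x=7 y=3 t=28 →E
[3] x=7 y=2 t=32 →S
[4] x=7 y=1 t=36 →S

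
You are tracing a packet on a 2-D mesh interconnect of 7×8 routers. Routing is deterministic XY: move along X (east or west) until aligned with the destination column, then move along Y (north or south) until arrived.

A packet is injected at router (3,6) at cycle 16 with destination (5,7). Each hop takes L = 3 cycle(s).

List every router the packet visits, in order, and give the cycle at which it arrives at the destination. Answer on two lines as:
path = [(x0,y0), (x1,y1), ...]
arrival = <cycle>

src (3,6)  cyc=16
E→(4,6)  cyc=19
E→(5,6)  cyc=22
N→(5,7)  cyc=25

path = [(3,6), (4,6), (5,6), (5,7)]
arrival = 25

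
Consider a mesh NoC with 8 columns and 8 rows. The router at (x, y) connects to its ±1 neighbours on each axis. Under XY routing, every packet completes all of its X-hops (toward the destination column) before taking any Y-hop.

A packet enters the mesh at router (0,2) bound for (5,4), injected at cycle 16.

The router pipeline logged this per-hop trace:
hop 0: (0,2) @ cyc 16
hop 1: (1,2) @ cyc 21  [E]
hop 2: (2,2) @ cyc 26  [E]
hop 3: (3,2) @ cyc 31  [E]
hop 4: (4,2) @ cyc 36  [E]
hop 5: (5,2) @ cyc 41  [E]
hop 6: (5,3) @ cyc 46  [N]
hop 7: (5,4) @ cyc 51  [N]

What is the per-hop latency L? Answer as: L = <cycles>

L = 5

cyc[1] − cyc[0] = 21 − 16 = 5.
Each hop adds L, hence L = 5.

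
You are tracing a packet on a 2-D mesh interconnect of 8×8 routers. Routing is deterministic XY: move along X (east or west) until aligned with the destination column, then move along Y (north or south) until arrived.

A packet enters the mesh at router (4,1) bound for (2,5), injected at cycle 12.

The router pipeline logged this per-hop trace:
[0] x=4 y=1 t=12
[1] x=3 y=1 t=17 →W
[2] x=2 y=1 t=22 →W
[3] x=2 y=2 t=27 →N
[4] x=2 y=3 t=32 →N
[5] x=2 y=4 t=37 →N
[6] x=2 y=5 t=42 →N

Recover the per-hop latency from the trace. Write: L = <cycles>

L = 5

cyc[1] − cyc[0] = 17 − 12 = 5.
One hop costs L cycles, so L = 5.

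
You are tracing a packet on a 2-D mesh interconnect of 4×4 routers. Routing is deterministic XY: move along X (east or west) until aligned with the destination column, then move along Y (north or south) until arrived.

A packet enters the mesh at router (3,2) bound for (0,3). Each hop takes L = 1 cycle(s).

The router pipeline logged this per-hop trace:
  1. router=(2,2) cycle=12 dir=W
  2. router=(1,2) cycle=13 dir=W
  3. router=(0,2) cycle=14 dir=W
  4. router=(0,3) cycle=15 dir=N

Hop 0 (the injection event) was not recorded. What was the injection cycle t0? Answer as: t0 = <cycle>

t0 = 11

The first recorded entry is hop 1 at cycle 12.
t0 = cyc[1] − L = 12 − 1 = 11.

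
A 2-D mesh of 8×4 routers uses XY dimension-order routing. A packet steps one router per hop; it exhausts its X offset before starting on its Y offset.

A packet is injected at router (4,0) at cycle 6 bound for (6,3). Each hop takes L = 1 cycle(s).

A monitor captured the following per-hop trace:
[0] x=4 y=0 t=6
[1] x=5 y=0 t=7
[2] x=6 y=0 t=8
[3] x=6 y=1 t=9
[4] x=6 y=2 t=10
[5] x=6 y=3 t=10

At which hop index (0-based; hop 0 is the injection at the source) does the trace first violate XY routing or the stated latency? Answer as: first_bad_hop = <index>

hop 1: step (+1,+0), +1 cyc — ok
hop 2: step (+1,+0), +1 cyc — ok
hop 3: step (+0,+1), +1 cyc — ok
hop 4: step (+0,+1), +1 cyc — ok
hop 5: step (+0,+1), +0 cyc — BAD: Δcyc=0≠L

first_bad_hop = 5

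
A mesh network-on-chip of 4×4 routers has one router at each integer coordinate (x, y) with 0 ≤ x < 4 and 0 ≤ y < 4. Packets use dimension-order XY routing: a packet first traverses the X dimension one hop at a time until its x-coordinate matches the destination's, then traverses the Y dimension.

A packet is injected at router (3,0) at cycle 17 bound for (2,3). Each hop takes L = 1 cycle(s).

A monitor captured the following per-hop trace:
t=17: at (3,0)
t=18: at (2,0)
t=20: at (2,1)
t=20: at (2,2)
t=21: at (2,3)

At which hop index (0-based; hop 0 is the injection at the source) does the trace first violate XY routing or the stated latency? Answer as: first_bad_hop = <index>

  1: Δx=-1 Δy=+0 Δt=1 [ok]
  2: Δx=+0 Δy=+1 Δt=2 [BAD: Δcyc=2≠L]

first_bad_hop = 2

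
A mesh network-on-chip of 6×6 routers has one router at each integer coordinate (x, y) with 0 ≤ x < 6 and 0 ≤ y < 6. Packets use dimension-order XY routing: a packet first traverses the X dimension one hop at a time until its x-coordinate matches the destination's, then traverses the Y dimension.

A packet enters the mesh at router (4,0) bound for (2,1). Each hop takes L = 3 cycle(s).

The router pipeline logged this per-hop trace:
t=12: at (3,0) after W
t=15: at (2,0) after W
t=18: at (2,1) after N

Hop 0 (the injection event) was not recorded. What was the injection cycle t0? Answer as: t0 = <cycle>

t0 = 9

At hop 1 the cycle is 12; in general cyc_k = t0 + kL.
Therefore t0 = 12 − L = 9.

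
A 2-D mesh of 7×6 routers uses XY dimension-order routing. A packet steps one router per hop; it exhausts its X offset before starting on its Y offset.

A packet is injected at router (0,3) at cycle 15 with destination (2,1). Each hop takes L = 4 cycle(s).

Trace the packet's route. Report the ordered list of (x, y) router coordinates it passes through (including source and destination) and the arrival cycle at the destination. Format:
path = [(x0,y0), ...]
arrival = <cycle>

path = [(0,3), (1,3), (2,3), (2,2), (2,1)]
arrival = 31

  0. router=(0,3) cycle=15 (inject)
  1. router=(1,3) cycle=19 dir=E
  2. router=(2,3) cycle=23 dir=E
  3. router=(2,2) cycle=27 dir=S
  4. router=(2,1) cycle=31 dir=S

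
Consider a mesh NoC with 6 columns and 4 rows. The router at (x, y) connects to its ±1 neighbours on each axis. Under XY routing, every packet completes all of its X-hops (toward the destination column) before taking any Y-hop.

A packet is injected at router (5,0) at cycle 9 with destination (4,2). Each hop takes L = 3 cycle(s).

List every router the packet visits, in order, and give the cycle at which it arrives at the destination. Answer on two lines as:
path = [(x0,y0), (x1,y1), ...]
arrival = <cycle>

path = [(5,0), (4,0), (4,1), (4,2)]
arrival = 18

#0 — 5,0 | c9
#1 — 4,0 | c12 | W
#2 — 4,1 | c15 | N
#3 — 4,2 | c18 | N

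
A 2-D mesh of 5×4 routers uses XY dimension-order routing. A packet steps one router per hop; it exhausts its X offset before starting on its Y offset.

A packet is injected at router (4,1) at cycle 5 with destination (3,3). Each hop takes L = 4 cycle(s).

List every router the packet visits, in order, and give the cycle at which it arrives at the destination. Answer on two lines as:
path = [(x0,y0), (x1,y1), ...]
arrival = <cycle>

path = [(4,1), (3,1), (3,2), (3,3)]
arrival = 17

src (4,1)  cyc=5
W→(3,1)  cyc=9
N→(3,2)  cyc=13
N→(3,3)  cyc=17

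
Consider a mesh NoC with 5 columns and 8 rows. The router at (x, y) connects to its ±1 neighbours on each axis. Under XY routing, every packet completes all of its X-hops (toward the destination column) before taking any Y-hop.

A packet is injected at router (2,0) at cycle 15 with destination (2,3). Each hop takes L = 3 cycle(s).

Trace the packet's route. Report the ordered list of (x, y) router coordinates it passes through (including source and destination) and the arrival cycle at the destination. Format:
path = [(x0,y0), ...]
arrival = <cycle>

path = [(2,0), (2,1), (2,2), (2,3)]
arrival = 24

  0. router=(2,0) cycle=15 (inject)
  1. router=(2,1) cycle=18 dir=N
  2. router=(2,2) cycle=21 dir=N
  3. router=(2,3) cycle=24 dir=N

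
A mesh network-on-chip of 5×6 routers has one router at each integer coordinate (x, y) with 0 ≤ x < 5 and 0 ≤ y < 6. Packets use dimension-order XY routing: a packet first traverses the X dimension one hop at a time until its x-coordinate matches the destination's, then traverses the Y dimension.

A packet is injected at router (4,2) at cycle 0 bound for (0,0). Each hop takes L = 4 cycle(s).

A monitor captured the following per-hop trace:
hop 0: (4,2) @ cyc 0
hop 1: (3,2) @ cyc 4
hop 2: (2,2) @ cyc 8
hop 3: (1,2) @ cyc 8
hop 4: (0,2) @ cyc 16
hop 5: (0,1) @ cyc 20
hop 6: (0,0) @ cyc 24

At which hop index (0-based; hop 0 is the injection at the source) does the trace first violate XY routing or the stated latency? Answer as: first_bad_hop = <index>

hop 1: step (-1,+0), +4 cyc — ok
hop 2: step (-1,+0), +4 cyc — ok
hop 3: step (-1,+0), +0 cyc — BAD: Δcyc=0≠L

first_bad_hop = 3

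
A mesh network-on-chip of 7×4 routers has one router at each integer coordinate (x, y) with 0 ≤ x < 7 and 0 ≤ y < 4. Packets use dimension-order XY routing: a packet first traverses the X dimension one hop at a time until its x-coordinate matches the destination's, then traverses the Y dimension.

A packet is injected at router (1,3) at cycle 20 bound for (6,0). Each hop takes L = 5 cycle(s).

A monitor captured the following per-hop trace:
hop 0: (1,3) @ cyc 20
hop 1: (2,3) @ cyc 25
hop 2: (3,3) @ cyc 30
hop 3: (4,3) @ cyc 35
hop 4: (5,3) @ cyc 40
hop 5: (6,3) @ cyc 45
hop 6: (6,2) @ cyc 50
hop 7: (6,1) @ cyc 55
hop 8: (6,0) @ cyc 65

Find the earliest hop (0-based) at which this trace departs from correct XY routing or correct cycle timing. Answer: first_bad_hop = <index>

first_bad_hop = 8

hop 1: step (+1,+0), +5 cyc — ok
hop 2: step (+1,+0), +5 cyc — ok
hop 3: step (+1,+0), +5 cyc — ok
hop 4: step (+1,+0), +5 cyc — ok
hop 5: step (+1,+0), +5 cyc — ok
hop 6: step (+0,-1), +5 cyc — ok
hop 7: step (+0,-1), +5 cyc — ok
hop 8: step (+0,-1), +10 cyc — BAD: Δcyc=10≠L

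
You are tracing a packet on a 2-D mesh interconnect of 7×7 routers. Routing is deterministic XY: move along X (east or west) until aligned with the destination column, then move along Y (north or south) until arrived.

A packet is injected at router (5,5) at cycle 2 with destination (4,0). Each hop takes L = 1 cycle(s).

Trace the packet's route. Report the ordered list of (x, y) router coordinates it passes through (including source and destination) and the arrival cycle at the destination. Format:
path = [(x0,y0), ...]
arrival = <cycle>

path = [(5,5), (4,5), (4,4), (4,3), (4,2), (4,1), (4,0)]
arrival = 8

t=2: at (5,5)
t=3: at (4,5) after W
t=4: at (4,4) after S
t=5: at (4,3) after S
t=6: at (4,2) after S
t=7: at (4,1) after S
t=8: at (4,0) after S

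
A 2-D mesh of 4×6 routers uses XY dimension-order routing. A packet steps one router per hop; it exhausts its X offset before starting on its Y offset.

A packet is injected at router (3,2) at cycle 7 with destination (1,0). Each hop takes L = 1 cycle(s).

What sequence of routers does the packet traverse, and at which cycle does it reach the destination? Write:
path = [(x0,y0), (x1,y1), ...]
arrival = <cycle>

path = [(3,2), (2,2), (1,2), (1,1), (1,0)]
arrival = 11

t=7: at (3,2)
t=8: at (2,2) after W
t=9: at (1,2) after W
t=10: at (1,1) after S
t=11: at (1,0) after S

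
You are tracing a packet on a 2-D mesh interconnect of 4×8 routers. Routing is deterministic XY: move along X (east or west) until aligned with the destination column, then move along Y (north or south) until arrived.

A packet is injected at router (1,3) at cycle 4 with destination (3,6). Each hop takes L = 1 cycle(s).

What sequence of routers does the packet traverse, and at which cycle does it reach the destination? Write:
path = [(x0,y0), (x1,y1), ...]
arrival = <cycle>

path = [(1,3), (2,3), (3,3), (3,4), (3,5), (3,6)]
arrival = 9

hop 0: (1,3) @ cyc 4
hop 1: (2,3) @ cyc 5  [E]
hop 2: (3,3) @ cyc 6  [E]
hop 3: (3,4) @ cyc 7  [N]
hop 4: (3,5) @ cyc 8  [N]
hop 5: (3,6) @ cyc 9  [N]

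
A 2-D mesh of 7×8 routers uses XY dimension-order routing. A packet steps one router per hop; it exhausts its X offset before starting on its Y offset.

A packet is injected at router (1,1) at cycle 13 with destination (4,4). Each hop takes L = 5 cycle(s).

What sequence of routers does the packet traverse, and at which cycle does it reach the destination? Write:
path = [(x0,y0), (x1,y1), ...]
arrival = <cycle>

hop 0: (1,1) @ cyc 13
hop 1: (2,1) @ cyc 18  [E]
hop 2: (3,1) @ cyc 23  [E]
hop 3: (4,1) @ cyc 28  [E]
hop 4: (4,2) @ cyc 33  [N]
hop 5: (4,3) @ cyc 38  [N]
hop 6: (4,4) @ cyc 43  [N]

path = [(1,1), (2,1), (3,1), (4,1), (4,2), (4,3), (4,4)]
arrival = 43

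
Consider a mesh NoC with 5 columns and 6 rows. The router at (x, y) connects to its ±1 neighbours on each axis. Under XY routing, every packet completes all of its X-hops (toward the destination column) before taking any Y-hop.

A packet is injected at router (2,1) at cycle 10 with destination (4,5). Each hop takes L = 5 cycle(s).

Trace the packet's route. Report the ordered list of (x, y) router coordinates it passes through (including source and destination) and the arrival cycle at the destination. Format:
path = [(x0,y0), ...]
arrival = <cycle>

[0] x=2 y=1 t=10
[1] x=3 y=1 t=15 →E
[2] x=4 y=1 t=20 →E
[3] x=4 y=2 t=25 →N
[4] x=4 y=3 t=30 →N
[5] x=4 y=4 t=35 →N
[6] x=4 y=5 t=40 →N

path = [(2,1), (3,1), (4,1), (4,2), (4,3), (4,4), (4,5)]
arrival = 40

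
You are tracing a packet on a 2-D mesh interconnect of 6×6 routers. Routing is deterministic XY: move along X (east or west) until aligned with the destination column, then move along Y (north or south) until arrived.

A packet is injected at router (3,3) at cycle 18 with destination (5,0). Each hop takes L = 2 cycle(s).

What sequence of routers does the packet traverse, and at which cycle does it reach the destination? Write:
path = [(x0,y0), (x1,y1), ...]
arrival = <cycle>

path = [(3,3), (4,3), (5,3), (5,2), (5,1), (5,0)]
arrival = 28

src (3,3)  cyc=18
E→(4,3)  cyc=20
E→(5,3)  cyc=22
S→(5,2)  cyc=24
S→(5,1)  cyc=26
S→(5,0)  cyc=28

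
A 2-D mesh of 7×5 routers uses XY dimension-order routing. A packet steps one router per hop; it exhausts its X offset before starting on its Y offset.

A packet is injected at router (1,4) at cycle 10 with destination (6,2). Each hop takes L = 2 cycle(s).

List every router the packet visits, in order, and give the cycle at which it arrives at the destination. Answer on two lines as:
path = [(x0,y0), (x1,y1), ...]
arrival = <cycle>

t=10: at (1,4)
t=12: at (2,4) after E
t=14: at (3,4) after E
t=16: at (4,4) after E
t=18: at (5,4) after E
t=20: at (6,4) after E
t=22: at (6,3) after S
t=24: at (6,2) after S

path = [(1,4), (2,4), (3,4), (4,4), (5,4), (6,4), (6,3), (6,2)]
arrival = 24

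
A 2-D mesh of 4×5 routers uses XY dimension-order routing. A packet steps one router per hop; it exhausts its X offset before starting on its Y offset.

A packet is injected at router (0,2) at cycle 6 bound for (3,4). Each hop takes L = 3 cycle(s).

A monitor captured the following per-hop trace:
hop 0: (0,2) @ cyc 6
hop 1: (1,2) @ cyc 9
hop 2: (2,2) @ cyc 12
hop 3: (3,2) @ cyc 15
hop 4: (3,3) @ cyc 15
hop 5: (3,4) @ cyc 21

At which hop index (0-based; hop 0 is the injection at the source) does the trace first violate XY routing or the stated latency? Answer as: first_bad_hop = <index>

first_bad_hop = 4

check 1→ d=(1,0) cyc+3: ok
check 2→ d=(1,0) cyc+3: ok
check 3→ d=(1,0) cyc+3: ok
check 4→ d=(0,1) cyc+0: BAD: Δcyc=0≠L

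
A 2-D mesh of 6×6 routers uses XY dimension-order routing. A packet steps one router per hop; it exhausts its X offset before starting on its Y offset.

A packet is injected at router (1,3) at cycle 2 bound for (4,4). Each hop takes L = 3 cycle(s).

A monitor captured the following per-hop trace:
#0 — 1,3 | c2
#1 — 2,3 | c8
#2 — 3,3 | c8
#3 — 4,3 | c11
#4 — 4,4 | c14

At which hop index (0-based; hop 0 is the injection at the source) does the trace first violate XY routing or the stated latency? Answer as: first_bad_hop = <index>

  1: Δx=+1 Δy=+0 Δt=6 [BAD: Δcyc=6≠L]

first_bad_hop = 1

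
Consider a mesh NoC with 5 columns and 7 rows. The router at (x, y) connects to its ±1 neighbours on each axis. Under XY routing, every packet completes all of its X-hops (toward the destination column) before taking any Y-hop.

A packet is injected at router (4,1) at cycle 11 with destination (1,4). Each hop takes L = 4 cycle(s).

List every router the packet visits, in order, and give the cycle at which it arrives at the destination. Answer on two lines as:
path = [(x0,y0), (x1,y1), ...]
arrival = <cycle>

path = [(4,1), (3,1), (2,1), (1,1), (1,2), (1,3), (1,4)]
arrival = 35

[0] x=4 y=1 t=11
[1] x=3 y=1 t=15 →W
[2] x=2 y=1 t=19 →W
[3] x=1 y=1 t=23 →W
[4] x=1 y=2 t=27 →N
[5] x=1 y=3 t=31 →N
[6] x=1 y=4 t=35 →N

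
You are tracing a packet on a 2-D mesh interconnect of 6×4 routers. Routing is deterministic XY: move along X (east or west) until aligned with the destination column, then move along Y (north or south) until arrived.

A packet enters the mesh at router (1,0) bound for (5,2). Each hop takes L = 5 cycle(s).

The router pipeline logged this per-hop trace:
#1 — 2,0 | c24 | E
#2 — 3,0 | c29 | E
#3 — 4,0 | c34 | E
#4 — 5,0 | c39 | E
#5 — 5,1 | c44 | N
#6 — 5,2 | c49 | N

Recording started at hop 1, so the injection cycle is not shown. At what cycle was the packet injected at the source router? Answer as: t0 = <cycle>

cyc[1] = 24 and cyc[k] = t0 + k·L for every k.
So t0 = 24 − 1·5 = 19.

t0 = 19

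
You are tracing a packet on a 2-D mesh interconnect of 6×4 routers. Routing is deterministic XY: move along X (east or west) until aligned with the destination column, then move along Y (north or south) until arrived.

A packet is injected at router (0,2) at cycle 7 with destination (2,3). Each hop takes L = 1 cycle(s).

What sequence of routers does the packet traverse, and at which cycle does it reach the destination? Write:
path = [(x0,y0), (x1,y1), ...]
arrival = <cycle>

#0 — 0,2 | c7
#1 — 1,2 | c8 | E
#2 — 2,2 | c9 | E
#3 — 2,3 | c10 | N

path = [(0,2), (1,2), (2,2), (2,3)]
arrival = 10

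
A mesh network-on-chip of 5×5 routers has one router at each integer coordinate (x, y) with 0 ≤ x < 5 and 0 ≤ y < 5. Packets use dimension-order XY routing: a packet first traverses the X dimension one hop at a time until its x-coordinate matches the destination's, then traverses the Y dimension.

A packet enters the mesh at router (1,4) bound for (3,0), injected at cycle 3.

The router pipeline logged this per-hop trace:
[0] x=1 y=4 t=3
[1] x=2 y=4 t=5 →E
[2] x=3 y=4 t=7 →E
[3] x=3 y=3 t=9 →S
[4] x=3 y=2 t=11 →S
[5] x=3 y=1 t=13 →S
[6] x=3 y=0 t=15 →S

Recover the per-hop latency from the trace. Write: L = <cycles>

Between hops 0 and 1 the cycle counter advances 5 − 3 = 2.
Per-hop latency L = Δcyc = 2.

L = 2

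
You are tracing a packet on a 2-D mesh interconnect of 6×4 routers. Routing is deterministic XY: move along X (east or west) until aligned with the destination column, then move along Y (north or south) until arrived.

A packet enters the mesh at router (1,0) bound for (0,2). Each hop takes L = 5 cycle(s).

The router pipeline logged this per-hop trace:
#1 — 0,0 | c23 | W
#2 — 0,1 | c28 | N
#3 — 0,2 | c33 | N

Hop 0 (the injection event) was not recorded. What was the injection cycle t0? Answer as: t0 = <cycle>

t0 = 18

The first recorded entry is hop 1 at cycle 23.
t0 = cyc[1] − L = 23 − 5 = 18.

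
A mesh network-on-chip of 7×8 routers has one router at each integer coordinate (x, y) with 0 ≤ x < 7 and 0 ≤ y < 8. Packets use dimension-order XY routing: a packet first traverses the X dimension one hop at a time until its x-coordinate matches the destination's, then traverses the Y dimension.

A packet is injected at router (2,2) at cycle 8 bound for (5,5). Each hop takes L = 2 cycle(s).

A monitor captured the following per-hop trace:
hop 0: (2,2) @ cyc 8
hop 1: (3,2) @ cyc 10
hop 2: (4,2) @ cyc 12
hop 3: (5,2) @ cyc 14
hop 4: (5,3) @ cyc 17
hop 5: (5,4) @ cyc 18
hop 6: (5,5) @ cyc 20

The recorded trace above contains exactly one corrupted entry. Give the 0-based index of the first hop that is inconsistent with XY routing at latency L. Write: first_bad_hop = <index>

first_bad_hop = 4

check 1→ d=(1,0) cyc+2: ok
check 2→ d=(1,0) cyc+2: ok
check 3→ d=(1,0) cyc+2: ok
check 4→ d=(0,1) cyc+3: BAD: Δcyc=3≠L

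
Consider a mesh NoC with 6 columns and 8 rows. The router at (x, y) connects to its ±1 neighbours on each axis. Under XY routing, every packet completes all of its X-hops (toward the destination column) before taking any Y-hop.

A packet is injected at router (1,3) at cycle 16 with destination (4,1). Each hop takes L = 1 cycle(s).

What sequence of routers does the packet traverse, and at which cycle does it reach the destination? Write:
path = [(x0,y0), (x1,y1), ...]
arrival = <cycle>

path = [(1,3), (2,3), (3,3), (4,3), (4,2), (4,1)]
arrival = 21

t=16: at (1,3)
t=17: at (2,3) after E
t=18: at (3,3) after E
t=19: at (4,3) after E
t=20: at (4,2) after S
t=21: at (4,1) after S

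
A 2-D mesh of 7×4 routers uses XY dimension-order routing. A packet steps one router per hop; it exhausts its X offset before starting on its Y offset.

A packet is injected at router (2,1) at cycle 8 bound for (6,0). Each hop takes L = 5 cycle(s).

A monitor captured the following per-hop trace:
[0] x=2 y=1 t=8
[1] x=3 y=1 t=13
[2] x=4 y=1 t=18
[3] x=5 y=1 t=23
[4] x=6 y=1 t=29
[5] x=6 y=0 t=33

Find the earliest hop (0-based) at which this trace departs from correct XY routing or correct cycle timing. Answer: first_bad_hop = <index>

[1] (+1,+0) / 5c ⇒ ok
[2] (+1,+0) / 5c ⇒ ok
[3] (+1,+0) / 5c ⇒ ok
[4] (+1,+0) / 6c ⇒ BAD: Δcyc=6≠L

first_bad_hop = 4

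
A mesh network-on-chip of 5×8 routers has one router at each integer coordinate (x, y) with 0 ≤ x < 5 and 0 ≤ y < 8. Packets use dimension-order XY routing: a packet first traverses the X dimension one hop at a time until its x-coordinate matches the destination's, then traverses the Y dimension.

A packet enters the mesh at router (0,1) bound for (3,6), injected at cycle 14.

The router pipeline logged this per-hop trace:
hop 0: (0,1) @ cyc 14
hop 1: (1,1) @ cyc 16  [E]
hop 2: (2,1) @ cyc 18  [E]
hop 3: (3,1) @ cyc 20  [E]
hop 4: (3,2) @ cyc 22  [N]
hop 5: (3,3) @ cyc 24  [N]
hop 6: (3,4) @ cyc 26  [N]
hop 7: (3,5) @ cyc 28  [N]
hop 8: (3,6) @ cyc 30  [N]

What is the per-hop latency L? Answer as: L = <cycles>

Δcyc across hop 0→1: 16 − 14 = 2.
That increment is L by definition: L = 2.

L = 2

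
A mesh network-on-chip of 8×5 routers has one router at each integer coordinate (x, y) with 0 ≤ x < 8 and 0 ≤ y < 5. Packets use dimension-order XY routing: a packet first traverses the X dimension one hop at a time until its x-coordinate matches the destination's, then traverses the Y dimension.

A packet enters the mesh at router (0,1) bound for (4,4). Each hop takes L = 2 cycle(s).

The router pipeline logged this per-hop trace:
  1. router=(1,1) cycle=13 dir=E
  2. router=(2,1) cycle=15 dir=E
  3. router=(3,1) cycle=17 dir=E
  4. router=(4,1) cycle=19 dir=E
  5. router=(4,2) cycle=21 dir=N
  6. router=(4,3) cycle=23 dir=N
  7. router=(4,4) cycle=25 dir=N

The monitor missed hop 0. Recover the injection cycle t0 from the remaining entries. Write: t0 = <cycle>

t0 = 11

The first recorded entry is hop 1 at cycle 13.
Subtract one hop: t0 = 13 − 2 = 11.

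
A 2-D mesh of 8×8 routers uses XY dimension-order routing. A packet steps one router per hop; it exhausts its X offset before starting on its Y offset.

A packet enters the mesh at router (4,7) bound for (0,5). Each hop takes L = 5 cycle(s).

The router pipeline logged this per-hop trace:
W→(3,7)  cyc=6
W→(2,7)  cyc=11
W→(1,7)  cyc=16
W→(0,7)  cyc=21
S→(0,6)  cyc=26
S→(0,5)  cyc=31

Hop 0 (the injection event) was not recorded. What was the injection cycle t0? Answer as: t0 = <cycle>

cyc[1] = 6 and cyc[k] = t0 + k·L for every k.
So t0 = 6 − 1·5 = 1.

t0 = 1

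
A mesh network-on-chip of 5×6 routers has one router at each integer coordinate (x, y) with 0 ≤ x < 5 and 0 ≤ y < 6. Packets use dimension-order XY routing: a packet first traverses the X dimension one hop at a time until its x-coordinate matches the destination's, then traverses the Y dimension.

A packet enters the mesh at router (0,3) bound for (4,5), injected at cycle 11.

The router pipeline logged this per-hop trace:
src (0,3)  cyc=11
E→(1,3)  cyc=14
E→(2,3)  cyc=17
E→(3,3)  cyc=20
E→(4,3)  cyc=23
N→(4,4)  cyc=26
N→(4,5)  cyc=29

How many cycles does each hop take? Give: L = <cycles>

L = 3

From hop 0 (11) to hop 1 (14): +3 cycles.
Each hop adds L, hence L = 3.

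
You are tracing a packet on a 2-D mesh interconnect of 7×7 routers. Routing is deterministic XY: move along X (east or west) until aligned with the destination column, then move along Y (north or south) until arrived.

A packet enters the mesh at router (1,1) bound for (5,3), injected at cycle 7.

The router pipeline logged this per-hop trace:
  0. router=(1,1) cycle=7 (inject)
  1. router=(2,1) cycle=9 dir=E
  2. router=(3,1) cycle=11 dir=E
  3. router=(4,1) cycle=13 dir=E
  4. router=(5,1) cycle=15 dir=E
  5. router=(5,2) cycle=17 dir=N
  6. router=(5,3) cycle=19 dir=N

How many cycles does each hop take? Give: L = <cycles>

Between hops 0 and 1 the cycle counter advances 9 − 7 = 2.
Each hop adds L, hence L = 2.

L = 2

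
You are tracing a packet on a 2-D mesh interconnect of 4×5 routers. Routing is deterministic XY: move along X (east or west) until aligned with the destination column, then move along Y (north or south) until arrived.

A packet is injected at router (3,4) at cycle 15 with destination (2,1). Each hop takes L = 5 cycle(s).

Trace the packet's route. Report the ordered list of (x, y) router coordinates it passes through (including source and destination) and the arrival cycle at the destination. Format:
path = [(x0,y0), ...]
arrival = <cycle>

path = [(3,4), (2,4), (2,3), (2,2), (2,1)]
arrival = 35

hop 0: (3,4) @ cyc 15
hop 1: (2,4) @ cyc 20  [W]
hop 2: (2,3) @ cyc 25  [S]
hop 3: (2,2) @ cyc 30  [S]
hop 4: (2,1) @ cyc 35  [S]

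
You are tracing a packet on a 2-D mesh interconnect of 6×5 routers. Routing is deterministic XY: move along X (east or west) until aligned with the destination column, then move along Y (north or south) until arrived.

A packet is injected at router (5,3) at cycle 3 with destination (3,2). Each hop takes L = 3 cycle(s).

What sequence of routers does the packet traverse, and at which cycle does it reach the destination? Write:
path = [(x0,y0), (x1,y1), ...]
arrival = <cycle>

path = [(5,3), (4,3), (3,3), (3,2)]
arrival = 12

  0. router=(5,3) cycle=3 (inject)
  1. router=(4,3) cycle=6 dir=W
  2. router=(3,3) cycle=9 dir=W
  3. router=(3,2) cycle=12 dir=S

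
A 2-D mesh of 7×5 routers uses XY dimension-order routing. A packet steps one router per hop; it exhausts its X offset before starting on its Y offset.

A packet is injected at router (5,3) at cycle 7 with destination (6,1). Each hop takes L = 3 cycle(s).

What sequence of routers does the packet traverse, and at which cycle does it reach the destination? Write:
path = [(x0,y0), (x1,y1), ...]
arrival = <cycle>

#0 — 5,3 | c7
#1 — 6,3 | c10 | E
#2 — 6,2 | c13 | S
#3 — 6,1 | c16 | S

path = [(5,3), (6,3), (6,2), (6,1)]
arrival = 16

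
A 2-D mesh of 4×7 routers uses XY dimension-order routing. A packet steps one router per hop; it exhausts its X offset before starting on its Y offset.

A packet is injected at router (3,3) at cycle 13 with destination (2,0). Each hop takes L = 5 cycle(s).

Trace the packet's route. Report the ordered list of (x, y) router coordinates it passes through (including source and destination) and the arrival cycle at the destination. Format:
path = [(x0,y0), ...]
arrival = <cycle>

  0. router=(3,3) cycle=13 (inject)
  1. router=(2,3) cycle=18 dir=W
  2. router=(2,2) cycle=23 dir=S
  3. router=(2,1) cycle=28 dir=S
  4. router=(2,0) cycle=33 dir=S

path = [(3,3), (2,3), (2,2), (2,1), (2,0)]
arrival = 33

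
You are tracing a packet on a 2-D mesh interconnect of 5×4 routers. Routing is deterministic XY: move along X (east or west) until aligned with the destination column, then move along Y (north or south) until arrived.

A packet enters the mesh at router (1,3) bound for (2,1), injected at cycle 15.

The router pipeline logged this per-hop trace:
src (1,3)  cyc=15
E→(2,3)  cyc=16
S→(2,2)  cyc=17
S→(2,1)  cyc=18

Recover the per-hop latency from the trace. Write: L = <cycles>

L = 1

From hop 0 (15) to hop 1 (16): +1 cycles.
That increment is L by definition: L = 1.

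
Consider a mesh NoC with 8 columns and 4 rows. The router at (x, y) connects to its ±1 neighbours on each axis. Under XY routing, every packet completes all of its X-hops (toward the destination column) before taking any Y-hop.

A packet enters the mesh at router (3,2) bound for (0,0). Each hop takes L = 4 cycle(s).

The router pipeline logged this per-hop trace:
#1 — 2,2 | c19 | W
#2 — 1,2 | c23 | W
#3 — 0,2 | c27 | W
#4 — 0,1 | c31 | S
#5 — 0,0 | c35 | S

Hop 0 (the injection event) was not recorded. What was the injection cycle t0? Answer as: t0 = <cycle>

At hop 1 the cycle is 19; in general cyc_k = t0 + kL.
So t0 = 19 − 1·4 = 15.

t0 = 15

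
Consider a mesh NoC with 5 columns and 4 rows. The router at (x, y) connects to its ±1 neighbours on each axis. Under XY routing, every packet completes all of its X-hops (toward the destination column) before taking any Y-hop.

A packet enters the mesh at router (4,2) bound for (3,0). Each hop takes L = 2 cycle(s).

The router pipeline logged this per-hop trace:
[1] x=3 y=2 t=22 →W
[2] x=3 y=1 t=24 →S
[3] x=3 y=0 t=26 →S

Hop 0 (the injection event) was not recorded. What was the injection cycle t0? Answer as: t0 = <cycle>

t0 = 20

The first recorded entry is hop 1 at cycle 22.
Therefore t0 = 22 − L = 20.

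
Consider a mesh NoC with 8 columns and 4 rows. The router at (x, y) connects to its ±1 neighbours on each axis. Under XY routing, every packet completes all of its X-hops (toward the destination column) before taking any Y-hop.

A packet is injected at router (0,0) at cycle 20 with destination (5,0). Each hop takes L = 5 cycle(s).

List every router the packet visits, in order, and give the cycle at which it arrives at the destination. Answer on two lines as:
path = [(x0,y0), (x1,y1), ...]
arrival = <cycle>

#0 — 0,0 | c20
#1 — 1,0 | c25 | E
#2 — 2,0 | c30 | E
#3 — 3,0 | c35 | E
#4 — 4,0 | c40 | E
#5 — 5,0 | c45 | E

path = [(0,0), (1,0), (2,0), (3,0), (4,0), (5,0)]
arrival = 45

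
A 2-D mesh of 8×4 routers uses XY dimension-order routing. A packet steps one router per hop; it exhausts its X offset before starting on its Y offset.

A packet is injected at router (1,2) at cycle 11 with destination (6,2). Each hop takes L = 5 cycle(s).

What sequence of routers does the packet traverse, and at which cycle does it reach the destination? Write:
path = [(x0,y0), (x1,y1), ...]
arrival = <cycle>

src (1,2)  cyc=11
E→(2,2)  cyc=16
E→(3,2)  cyc=21
E→(4,2)  cyc=26
E→(5,2)  cyc=31
E→(6,2)  cyc=36

path = [(1,2), (2,2), (3,2), (4,2), (5,2), (6,2)]
arrival = 36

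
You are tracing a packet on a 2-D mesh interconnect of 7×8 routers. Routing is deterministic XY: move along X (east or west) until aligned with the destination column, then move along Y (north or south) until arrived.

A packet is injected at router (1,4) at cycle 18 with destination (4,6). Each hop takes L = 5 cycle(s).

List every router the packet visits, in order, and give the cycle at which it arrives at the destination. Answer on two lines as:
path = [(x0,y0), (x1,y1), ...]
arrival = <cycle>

path = [(1,4), (2,4), (3,4), (4,4), (4,5), (4,6)]
arrival = 43

[0] x=1 y=4 t=18
[1] x=2 y=4 t=23 →E
[2] x=3 y=4 t=28 →E
[3] x=4 y=4 t=33 →E
[4] x=4 y=5 t=38 →N
[5] x=4 y=6 t=43 →N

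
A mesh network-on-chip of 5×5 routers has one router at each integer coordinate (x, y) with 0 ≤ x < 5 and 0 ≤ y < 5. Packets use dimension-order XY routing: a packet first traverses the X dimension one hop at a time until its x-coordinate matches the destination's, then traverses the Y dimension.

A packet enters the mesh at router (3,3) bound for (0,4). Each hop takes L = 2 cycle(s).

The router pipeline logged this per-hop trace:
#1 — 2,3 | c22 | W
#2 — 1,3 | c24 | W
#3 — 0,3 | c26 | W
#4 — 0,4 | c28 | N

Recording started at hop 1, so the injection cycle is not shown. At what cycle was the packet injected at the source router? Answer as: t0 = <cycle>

t0 = 20

Hop 1 reached at cycle 22; hop k is at t0 + k·L.
Therefore t0 = 22 − L = 20.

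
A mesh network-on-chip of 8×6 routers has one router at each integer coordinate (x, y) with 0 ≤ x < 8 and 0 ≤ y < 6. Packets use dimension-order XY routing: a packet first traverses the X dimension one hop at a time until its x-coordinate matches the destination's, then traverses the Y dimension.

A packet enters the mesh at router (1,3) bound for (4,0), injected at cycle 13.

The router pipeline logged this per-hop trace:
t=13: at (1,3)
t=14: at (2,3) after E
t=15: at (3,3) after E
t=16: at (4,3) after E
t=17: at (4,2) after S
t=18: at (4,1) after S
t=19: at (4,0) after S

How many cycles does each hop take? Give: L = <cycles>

cyc[1] − cyc[0] = 14 − 13 = 1.
Each hop adds L, hence L = 1.

L = 1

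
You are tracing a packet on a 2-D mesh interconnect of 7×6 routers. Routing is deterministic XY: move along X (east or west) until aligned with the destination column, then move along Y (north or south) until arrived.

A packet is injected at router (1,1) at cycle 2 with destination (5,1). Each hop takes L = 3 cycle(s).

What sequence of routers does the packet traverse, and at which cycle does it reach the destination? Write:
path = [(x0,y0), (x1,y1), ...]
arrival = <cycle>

src (1,1)  cyc=2
E→(2,1)  cyc=5
E→(3,1)  cyc=8
E→(4,1)  cyc=11
E→(5,1)  cyc=14

path = [(1,1), (2,1), (3,1), (4,1), (5,1)]
arrival = 14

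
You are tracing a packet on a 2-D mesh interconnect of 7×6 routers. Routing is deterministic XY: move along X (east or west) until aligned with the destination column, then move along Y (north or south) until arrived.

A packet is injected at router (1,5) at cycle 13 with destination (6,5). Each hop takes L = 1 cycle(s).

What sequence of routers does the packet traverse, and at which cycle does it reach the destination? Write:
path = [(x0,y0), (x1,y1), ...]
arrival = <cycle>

path = [(1,5), (2,5), (3,5), (4,5), (5,5), (6,5)]
arrival = 18

hop 0: (1,5) @ cyc 13
hop 1: (2,5) @ cyc 14  [E]
hop 2: (3,5) @ cyc 15  [E]
hop 3: (4,5) @ cyc 16  [E]
hop 4: (5,5) @ cyc 17  [E]
hop 5: (6,5) @ cyc 18  [E]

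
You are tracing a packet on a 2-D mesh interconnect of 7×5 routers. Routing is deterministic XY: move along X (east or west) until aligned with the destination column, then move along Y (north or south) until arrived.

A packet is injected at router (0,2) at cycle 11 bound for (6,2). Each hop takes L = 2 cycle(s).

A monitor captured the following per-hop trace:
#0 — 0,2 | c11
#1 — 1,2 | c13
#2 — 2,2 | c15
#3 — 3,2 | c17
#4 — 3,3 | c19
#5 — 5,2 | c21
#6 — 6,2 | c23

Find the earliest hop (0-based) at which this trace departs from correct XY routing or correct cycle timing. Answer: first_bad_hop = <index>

first_bad_hop = 4

hop 1: step (+1,+0), +2 cyc — ok
hop 2: step (+1,+0), +2 cyc — ok
hop 3: step (+1,+0), +2 cyc — ok
hop 4: step (+0,+1), +2 cyc — BAD: Y-move but x=3≠6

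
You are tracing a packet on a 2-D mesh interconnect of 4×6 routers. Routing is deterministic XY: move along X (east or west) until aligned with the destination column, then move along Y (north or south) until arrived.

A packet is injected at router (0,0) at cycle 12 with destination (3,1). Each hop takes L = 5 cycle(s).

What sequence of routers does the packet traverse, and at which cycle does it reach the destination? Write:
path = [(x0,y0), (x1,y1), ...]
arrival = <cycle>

path = [(0,0), (1,0), (2,0), (3,0), (3,1)]
arrival = 32

t=12: at (0,0)
t=17: at (1,0) after E
t=22: at (2,0) after E
t=27: at (3,0) after E
t=32: at (3,1) after N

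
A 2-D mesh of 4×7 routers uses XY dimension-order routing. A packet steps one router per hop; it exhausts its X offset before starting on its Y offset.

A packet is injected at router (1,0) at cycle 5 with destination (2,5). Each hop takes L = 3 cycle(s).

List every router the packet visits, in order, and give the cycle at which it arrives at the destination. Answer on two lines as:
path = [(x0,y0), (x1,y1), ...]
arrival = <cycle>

path = [(1,0), (2,0), (2,1), (2,2), (2,3), (2,4), (2,5)]
arrival = 23

hop 0: (1,0) @ cyc 5
hop 1: (2,0) @ cyc 8  [E]
hop 2: (2,1) @ cyc 11  [N]
hop 3: (2,2) @ cyc 14  [N]
hop 4: (2,3) @ cyc 17  [N]
hop 5: (2,4) @ cyc 20  [N]
hop 6: (2,5) @ cyc 23  [N]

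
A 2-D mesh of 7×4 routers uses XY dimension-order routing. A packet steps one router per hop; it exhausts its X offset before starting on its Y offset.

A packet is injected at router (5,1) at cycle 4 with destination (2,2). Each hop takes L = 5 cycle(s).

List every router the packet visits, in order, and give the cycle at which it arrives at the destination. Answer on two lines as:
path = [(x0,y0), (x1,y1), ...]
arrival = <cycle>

path = [(5,1), (4,1), (3,1), (2,1), (2,2)]
arrival = 24

  0. router=(5,1) cycle=4 (inject)
  1. router=(4,1) cycle=9 dir=W
  2. router=(3,1) cycle=14 dir=W
  3. router=(2,1) cycle=19 dir=W
  4. router=(2,2) cycle=24 dir=N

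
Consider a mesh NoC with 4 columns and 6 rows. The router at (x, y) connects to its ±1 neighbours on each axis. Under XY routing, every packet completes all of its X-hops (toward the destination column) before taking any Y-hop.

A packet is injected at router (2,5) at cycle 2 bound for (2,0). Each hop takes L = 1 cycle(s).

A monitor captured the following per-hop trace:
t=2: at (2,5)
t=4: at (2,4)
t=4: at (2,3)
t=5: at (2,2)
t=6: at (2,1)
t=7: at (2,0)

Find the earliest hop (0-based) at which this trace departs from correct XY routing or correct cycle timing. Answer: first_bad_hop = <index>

[1] (+0,-1) / 2c ⇒ BAD: Δcyc=2≠L

first_bad_hop = 1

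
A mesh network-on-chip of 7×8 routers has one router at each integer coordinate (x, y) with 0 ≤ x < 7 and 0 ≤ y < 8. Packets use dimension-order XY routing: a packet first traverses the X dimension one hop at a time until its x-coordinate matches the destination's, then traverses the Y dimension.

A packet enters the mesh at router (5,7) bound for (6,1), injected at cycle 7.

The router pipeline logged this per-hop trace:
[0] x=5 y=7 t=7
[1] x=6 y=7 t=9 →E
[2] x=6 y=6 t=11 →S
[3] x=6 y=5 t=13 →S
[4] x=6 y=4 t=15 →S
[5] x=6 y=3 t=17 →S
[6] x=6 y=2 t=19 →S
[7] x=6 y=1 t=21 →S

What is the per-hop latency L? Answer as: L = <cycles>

From hop 0 (7) to hop 1 (9): +2 cycles.
One hop costs L cycles, so L = 2.

L = 2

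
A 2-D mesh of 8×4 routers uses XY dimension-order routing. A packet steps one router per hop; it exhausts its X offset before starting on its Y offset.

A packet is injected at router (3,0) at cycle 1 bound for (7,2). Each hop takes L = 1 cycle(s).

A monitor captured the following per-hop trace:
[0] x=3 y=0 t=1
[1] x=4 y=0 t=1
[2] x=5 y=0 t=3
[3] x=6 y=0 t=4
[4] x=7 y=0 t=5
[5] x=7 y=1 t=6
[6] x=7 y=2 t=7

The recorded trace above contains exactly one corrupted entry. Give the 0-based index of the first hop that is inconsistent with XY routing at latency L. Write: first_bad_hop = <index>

check 1→ d=(1,0) cyc+0: BAD: Δcyc=0≠L

first_bad_hop = 1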